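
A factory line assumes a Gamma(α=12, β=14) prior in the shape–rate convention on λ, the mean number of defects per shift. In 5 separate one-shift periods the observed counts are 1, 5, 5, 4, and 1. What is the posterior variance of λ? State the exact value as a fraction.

Total count: 1 + 5 + 5 + 4 + 1 = 16.
Total exposure: 5 shifts.
By Gamma–Poisson conjugacy, the posterior is Gamma(α + Σx, β + Σt) = Gamma(12 + 16, 14 + 5) = Gamma(28, 19).
Posterior variance = α'/β'² = 28/361.

28/361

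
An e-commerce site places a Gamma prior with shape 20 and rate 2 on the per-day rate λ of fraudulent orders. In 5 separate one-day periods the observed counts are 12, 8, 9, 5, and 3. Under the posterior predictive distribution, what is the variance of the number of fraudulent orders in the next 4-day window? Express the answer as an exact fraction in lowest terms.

Total count: 12 + 8 + 9 + 5 + 3 = 37.
Total exposure: 5 days.
The Gamma prior is conjugate for the Poisson rate, so λ | data ~ Gamma(20+37, 2+5) = Gamma(57, 7).
The posterior predictive for a window of length T is Negative Binomial with variance T·α'·(β'+T)/β'² = 4·57·11/49 = 2508/49.

2508/49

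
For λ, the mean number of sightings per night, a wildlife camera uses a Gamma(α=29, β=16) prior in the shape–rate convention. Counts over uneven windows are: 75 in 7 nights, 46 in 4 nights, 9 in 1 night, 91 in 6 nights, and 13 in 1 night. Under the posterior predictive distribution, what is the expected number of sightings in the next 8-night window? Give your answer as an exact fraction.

Total count: 75 + 46 + 9 + 91 + 13 = 234.
Total exposure: 7 + 4 + 1 + 6 + 1 = 19 nights.
Conjugate update: add total count to the shape and total exposure to the rate, giving Gamma(263, 35).
Predictive mean over an 8-night window = T·E[λ|data] = 8·263/35 = 2104/35.

2104/35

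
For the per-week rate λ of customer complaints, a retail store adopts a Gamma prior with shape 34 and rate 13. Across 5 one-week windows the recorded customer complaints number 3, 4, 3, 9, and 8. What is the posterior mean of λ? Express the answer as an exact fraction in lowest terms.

Total count: 3 + 4 + 3 + 9 + 8 = 27.
Total exposure: 5 weeks.
The Gamma prior is conjugate for the Poisson rate, so λ | data ~ Gamma(34+27, 13+5) = Gamma(61, 18).
Posterior mean = α'/β' = 61/18.

61/18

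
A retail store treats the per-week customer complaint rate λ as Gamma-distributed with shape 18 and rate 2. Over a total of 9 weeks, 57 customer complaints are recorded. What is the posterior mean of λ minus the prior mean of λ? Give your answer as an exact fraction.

-24/11

Total count 57 over total exposure 9 weeks.
The Gamma prior is conjugate for the Poisson rate, so λ | data ~ Gamma(18+57, 2+9) = Gamma(75, 11).
Posterior mean = 75/11 = 75/11; prior mean = 18/2 = 9. Difference = 75/11 − 9 = -24/11.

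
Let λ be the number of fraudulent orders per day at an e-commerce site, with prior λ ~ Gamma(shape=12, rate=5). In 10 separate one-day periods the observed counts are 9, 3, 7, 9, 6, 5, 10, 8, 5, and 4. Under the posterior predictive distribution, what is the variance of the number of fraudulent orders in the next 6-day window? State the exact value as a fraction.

Total count: 9 + 3 + 7 + 9 + 6 + 5 + 10 + 8 + 5 + 4 = 66.
Total exposure: 10 days.
The Gamma prior is conjugate for the Poisson rate, so λ | data ~ Gamma(12+66, 5+10) = Gamma(78, 15).
The posterior predictive for a window of length T is Negative Binomial with variance T·α'·(β'+T)/β'² = 6·78·21/225 = 1092/25.

1092/25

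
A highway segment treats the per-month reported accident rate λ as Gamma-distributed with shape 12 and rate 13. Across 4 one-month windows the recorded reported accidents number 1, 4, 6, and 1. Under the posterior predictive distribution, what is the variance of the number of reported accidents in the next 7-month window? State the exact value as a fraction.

4032/289

Total count: 1 + 4 + 6 + 1 = 12.
Total exposure: 4 months.
Posterior: α' = 12 + 12 = 24, β' = 13 + 4 = 17.
The posterior predictive for a window of length T is Negative Binomial with variance T·α'·(β'+T)/β'² = 7·24·24/289 = 4032/289.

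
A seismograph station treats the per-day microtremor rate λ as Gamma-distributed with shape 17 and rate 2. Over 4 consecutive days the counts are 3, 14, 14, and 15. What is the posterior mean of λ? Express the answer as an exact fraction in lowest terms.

21/2

Total count: 3 + 14 + 14 + 15 = 46.
Total exposure: 4 days.
Gamma(α, β) with Poisson data over total exposure Σt gives posterior Gamma(α+Σx, β+Σt) = Gamma(63, 6).
Posterior mean = α'/β' = 63/6 = 21/2.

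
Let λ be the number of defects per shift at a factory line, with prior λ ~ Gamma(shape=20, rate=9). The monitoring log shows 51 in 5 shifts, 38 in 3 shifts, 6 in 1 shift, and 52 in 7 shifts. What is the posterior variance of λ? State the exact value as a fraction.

167/625

Total count: 51 + 38 + 6 + 52 = 147.
Total exposure: 5 + 3 + 1 + 7 = 16 shifts.
The Gamma prior is conjugate for the Poisson rate, so λ | data ~ Gamma(20+147, 9+16) = Gamma(167, 25).
Posterior variance = α'/β'² = 167/625.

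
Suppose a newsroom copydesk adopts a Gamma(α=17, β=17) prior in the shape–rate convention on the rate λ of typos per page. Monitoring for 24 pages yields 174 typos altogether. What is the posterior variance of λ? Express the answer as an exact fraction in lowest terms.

Total count 174 over total exposure 24 pages.
Posterior: α' = 17 + 174 = 191, β' = 17 + 24 = 41.
Posterior variance = α'/β'² = 191/1681.

191/1681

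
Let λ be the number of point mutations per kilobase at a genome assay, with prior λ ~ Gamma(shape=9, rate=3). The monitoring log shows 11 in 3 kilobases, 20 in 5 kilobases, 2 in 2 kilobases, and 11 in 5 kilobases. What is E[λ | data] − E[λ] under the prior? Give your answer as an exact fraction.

-1/18

Total count: 11 + 20 + 2 + 11 = 44.
Total exposure: 3 + 5 + 2 + 5 = 15 kilobases.
By Gamma–Poisson conjugacy, the posterior is Gamma(α + Σx, β + Σt) = Gamma(9 + 44, 3 + 15) = Gamma(53, 18).
Posterior mean = 53/18 = 53/18; prior mean = 9/3 = 3. Difference = 53/18 − 3 = -1/18.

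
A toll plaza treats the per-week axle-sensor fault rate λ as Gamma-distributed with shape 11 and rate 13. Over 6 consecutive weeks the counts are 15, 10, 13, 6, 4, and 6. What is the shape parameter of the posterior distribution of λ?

65

Total count: 15 + 10 + 13 + 6 + 4 + 6 = 54.
Total exposure: 6 weeks.
Conjugate update: add total count to the shape and total exposure to the rate, giving Gamma(65, 19).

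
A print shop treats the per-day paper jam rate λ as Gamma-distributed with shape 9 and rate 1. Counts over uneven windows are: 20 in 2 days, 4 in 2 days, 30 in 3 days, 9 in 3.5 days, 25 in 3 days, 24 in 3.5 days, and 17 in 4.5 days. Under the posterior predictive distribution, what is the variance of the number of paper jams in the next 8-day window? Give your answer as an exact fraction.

Total count: 20 + 4 + 30 + 9 + 25 + 24 + 17 = 129.
Total exposure: 2 + 2 + 3 + 3.5 + 3 + 3.5 + 4.5 = 21.5 days.
Gamma(α, β) with Poisson data over total exposure Σt gives posterior Gamma(α+Σx, β+Σt) = Gamma(138, 45/2).
The posterior predictive for a window of length T is Negative Binomial with variance T·α'·(β'+T)/β'² = 8·138·(61/2)/(2025/4) = 44896/675.

44896/675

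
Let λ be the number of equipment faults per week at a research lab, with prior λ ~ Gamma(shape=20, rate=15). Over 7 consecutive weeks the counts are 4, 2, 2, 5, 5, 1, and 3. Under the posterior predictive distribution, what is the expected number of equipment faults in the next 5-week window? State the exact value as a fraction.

105/11

Total count: 4 + 2 + 2 + 5 + 5 + 1 + 3 = 22.
Total exposure: 7 weeks.
Gamma(α, β) with Poisson data over total exposure Σt gives posterior Gamma(α+Σx, β+Σt) = Gamma(42, 22).
Predictive mean over a 5-week window = T·E[λ|data] = 5·42/22 = 105/11.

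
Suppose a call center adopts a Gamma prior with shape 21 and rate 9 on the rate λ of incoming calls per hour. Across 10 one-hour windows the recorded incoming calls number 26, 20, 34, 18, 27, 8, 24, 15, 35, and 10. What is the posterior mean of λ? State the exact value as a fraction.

Total count: 26 + 20 + 34 + 18 + 27 + 8 + 24 + 15 + 35 + 10 = 217.
Total exposure: 10 hours.
By Gamma–Poisson conjugacy, the posterior is Gamma(α + Σx, β + Σt) = Gamma(21 + 217, 9 + 10) = Gamma(238, 19).
Posterior mean = α'/β' = 238/19.

238/19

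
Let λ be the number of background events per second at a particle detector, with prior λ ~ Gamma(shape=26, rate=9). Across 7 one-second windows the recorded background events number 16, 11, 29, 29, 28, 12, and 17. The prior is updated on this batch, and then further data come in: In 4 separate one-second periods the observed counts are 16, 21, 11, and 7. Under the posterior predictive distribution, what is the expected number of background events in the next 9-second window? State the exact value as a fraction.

2007/20

Total count: 16 + 11 + 29 + 29 + 28 + 12 + 17 = 142.
Total exposure: 7 seconds.
After the first batch: Gamma(26 + 142, 9 + 7) = Gamma(168, 16).
Total count: 16 + 21 + 11 + 7 = 55.
Total exposure: 4 seconds.
After the second batch: Gamma(168 + 55, 16 + 4) = Gamma(223, 20).
Predictive mean over a 9-second window = T·E[λ|data] = 9·223/20 = 2007/20.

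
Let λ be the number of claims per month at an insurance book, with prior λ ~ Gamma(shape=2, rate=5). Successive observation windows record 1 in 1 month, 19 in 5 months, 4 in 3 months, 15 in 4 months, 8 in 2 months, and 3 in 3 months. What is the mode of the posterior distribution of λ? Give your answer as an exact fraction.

51/23

Total count: 1 + 19 + 4 + 15 + 8 + 3 = 50.
Total exposure: 1 + 5 + 3 + 4 + 2 + 3 = 18 months.
Posterior: α' = 2 + 50 = 52, β' = 5 + 18 = 23.
Posterior mode = (α'−1)/β' = 51/23.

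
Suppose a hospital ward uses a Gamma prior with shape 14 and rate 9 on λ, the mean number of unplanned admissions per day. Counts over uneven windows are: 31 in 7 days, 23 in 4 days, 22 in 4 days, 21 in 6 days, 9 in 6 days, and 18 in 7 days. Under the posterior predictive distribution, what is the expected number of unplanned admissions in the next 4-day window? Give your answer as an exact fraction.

552/43

Total count: 31 + 23 + 22 + 21 + 9 + 18 = 124.
Total exposure: 7 + 4 + 4 + 6 + 6 + 7 = 34 days.
By Gamma–Poisson conjugacy, the posterior is Gamma(α + Σx, β + Σt) = Gamma(14 + 124, 9 + 34) = Gamma(138, 43).
Predictive mean over a 4-day window = T·E[λ|data] = 4·138/43 = 552/43.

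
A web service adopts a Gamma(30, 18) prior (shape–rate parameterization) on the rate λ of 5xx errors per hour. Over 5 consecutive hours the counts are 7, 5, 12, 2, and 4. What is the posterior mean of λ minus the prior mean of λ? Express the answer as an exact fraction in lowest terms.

Total count: 7 + 5 + 12 + 2 + 4 = 30.
Total exposure: 5 hours.
By Gamma–Poisson conjugacy, the posterior is Gamma(α + Σx, β + Σt) = Gamma(30 + 30, 18 + 5) = Gamma(60, 23).
Posterior mean = 60/23 = 60/23; prior mean = 30/18 = 5/3. Difference = 60/23 − 5/3 = 65/69.

65/69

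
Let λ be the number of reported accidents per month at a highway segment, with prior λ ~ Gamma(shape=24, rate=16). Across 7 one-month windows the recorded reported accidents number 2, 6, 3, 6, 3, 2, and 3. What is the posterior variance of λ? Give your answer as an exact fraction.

Total count: 2 + 6 + 3 + 6 + 3 + 2 + 3 = 25.
Total exposure: 7 months.
Conjugate update: add total count to the shape and total exposure to the rate, giving Gamma(49, 23).
Posterior variance = α'/β'² = 49/529.

49/529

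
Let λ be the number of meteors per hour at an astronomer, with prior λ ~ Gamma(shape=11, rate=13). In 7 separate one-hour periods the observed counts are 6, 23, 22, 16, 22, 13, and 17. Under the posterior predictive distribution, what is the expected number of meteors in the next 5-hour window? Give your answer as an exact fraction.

Total count: 6 + 23 + 22 + 16 + 22 + 13 + 17 = 119.
Total exposure: 7 hours.
The Gamma prior is conjugate for the Poisson rate, so λ | data ~ Gamma(11+119, 13+7) = Gamma(130, 20).
Predictive mean over a 5-hour window = T·E[λ|data] = 5·130/20 = 65/2.

65/2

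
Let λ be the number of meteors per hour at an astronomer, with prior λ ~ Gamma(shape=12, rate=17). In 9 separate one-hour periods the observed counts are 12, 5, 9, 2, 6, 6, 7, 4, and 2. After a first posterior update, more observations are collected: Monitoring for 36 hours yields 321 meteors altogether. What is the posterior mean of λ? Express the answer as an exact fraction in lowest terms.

193/31

Total count: 12 + 5 + 9 + 2 + 6 + 6 + 7 + 4 + 2 = 53.
Total exposure: 9 hours.
After the first batch: Gamma(12 + 53, 17 + 9) = Gamma(65, 26).
Total count 321 over total exposure 36 hours.
After the second batch: Gamma(65 + 321, 26 + 36) = Gamma(386, 62).
Posterior mean = α'/β' = 386/62 = 193/31.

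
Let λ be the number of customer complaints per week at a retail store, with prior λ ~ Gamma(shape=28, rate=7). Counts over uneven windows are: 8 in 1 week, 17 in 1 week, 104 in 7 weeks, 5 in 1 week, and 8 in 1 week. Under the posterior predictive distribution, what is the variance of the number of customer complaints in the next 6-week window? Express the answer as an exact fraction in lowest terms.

680/9

Total count: 8 + 17 + 104 + 5 + 8 = 142.
Total exposure: 1 + 1 + 7 + 1 + 1 = 11 weeks.
Gamma(α, β) with Poisson data over total exposure Σt gives posterior Gamma(α+Σx, β+Σt) = Gamma(170, 18).
The posterior predictive for a window of length T is Negative Binomial with variance T·α'·(β'+T)/β'² = 6·170·24/324 = 680/9.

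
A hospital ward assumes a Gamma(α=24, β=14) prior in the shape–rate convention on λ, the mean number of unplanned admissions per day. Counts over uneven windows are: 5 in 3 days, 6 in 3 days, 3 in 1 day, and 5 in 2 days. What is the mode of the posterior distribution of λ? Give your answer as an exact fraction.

42/23

Total count: 5 + 6 + 3 + 5 = 19.
Total exposure: 3 + 3 + 1 + 2 = 9 days.
Conjugate update: add total count to the shape and total exposure to the rate, giving Gamma(43, 23).
Posterior mode = (α'−1)/β' = 42/23.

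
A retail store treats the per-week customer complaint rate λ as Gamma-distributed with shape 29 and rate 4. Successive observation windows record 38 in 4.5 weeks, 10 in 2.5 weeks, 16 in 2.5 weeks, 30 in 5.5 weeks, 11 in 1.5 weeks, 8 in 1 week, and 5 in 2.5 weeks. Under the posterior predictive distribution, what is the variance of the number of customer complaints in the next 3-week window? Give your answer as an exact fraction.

Total count: 38 + 10 + 16 + 30 + 11 + 8 + 5 = 118.
Total exposure: 4.5 + 2.5 + 2.5 + 5.5 + 1.5 + 1 + 2.5 = 20 weeks.
By Gamma–Poisson conjugacy, the posterior is Gamma(α + Σx, β + Σt) = Gamma(29 + 118, 4 + 20) = Gamma(147, 24).
The posterior predictive for a window of length T is Negative Binomial with variance T·α'·(β'+T)/β'² = 3·147·27/576 = 1323/64.

1323/64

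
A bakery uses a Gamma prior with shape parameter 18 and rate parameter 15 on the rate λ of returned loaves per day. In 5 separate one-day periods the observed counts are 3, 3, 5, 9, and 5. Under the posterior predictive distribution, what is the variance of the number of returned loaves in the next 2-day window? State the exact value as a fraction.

473/100

Total count: 3 + 3 + 5 + 9 + 5 = 25.
Total exposure: 5 days.
Posterior: α' = 18 + 25 = 43, β' = 15 + 5 = 20.
The posterior predictive for a window of length T is Negative Binomial with variance T·α'·(β'+T)/β'² = 2·43·22/400 = 473/100.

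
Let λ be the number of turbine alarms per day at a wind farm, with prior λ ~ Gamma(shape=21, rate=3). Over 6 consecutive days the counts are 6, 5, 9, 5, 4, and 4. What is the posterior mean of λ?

6

Total count: 6 + 5 + 9 + 5 + 4 + 4 = 33.
Total exposure: 6 days.
The Gamma prior is conjugate for the Poisson rate, so λ | data ~ Gamma(21+33, 3+6) = Gamma(54, 9).
Posterior mean = α'/β' = 54/9 = 6.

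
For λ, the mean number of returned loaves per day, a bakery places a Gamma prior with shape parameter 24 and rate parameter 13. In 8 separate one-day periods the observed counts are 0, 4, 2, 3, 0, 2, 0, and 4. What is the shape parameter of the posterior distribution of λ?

39

Total count: 0 + 4 + 2 + 3 + 0 + 2 + 0 + 4 = 15.
Total exposure: 8 days.
By Gamma–Poisson conjugacy, the posterior is Gamma(α + Σx, β + Σt) = Gamma(24 + 15, 13 + 8) = Gamma(39, 21).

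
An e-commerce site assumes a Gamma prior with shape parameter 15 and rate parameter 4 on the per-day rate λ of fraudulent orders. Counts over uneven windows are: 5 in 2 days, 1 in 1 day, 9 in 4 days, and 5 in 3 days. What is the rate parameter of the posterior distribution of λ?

14

Total count: 5 + 1 + 9 + 5 = 20.
Total exposure: 2 + 1 + 4 + 3 = 10 days.
Conjugate update: add total count to the shape and total exposure to the rate, giving Gamma(35, 14).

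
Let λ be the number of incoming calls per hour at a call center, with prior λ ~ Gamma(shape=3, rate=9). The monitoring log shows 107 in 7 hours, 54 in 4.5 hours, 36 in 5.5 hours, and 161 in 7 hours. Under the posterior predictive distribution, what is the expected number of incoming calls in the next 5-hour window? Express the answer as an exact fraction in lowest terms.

1805/33

Total count: 107 + 54 + 36 + 161 = 358.
Total exposure: 7 + 4.5 + 5.5 + 7 = 24 hours.
Conjugate update: add total count to the shape and total exposure to the rate, giving Gamma(361, 33).
Predictive mean over a 5-hour window = T·E[λ|data] = 5·361/33 = 1805/33.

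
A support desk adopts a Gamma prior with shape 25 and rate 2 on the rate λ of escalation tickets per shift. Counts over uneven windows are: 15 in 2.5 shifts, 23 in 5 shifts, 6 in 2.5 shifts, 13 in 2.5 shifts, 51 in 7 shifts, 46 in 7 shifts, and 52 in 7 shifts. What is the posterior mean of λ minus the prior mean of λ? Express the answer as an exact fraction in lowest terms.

-851/142

Total count: 15 + 23 + 6 + 13 + 51 + 46 + 52 = 206.
Total exposure: 2.5 + 5 + 2.5 + 2.5 + 7 + 7 + 7 = 33.5 shifts.
The Gamma prior is conjugate for the Poisson rate, so λ | data ~ Gamma(25+206, 2+33.5) = Gamma(231, 71/2).
Posterior mean = 231/(71/2) = 462/71; prior mean = 25/2 = 25/2. Difference = 462/71 − 25/2 = -851/142.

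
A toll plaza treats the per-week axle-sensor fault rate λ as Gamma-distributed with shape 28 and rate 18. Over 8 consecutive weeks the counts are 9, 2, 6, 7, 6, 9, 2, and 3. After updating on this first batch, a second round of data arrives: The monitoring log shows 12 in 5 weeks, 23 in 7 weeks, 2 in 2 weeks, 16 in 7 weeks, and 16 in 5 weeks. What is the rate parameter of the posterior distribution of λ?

Total count: 9 + 2 + 6 + 7 + 6 + 9 + 2 + 3 = 44.
Total exposure: 8 weeks.
After the first batch: Gamma(28 + 44, 18 + 8) = Gamma(72, 26).
Total count: 12 + 23 + 2 + 16 + 16 = 69.
Total exposure: 5 + 7 + 2 + 7 + 5 = 26 weeks.
After the second batch: Gamma(72 + 69, 26 + 26) = Gamma(141, 52).

52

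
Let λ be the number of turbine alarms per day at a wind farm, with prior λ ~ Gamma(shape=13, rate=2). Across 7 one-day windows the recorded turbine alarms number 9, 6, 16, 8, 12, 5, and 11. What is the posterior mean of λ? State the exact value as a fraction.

Total count: 9 + 6 + 16 + 8 + 12 + 5 + 11 = 67.
Total exposure: 7 days.
Conjugate update: add total count to the shape and total exposure to the rate, giving Gamma(80, 9).
Posterior mean = α'/β' = 80/9.

80/9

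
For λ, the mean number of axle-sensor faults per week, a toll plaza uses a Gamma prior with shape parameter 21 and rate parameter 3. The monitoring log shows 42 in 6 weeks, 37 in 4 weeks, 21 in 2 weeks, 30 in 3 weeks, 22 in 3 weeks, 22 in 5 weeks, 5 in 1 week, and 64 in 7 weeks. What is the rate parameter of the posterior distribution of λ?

34

Total count: 42 + 37 + 21 + 30 + 22 + 22 + 5 + 64 = 243.
Total exposure: 6 + 4 + 2 + 3 + 3 + 5 + 1 + 7 = 31 weeks.
The Gamma prior is conjugate for the Poisson rate, so λ | data ~ Gamma(21+243, 3+31) = Gamma(264, 34).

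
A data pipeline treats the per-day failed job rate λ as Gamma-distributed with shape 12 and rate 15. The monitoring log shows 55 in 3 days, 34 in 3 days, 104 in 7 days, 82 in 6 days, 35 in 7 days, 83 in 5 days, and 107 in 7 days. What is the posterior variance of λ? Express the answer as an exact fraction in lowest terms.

Total count: 55 + 34 + 104 + 82 + 35 + 83 + 107 = 500.
Total exposure: 3 + 3 + 7 + 6 + 7 + 5 + 7 = 38 days.
By Gamma–Poisson conjugacy, the posterior is Gamma(α + Σx, β + Σt) = Gamma(12 + 500, 15 + 38) = Gamma(512, 53).
Posterior variance = α'/β'² = 512/2809.

512/2809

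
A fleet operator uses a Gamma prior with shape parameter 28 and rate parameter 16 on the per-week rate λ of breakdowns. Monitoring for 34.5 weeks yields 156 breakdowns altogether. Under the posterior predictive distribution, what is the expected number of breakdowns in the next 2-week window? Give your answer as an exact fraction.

736/101

Total count 156 over total exposure 34.5 weeks.
The Gamma prior is conjugate for the Poisson rate, so λ | data ~ Gamma(28+156, 16+34.5) = Gamma(184, 101/2).
Predictive mean over a 2-week window = T·E[λ|data] = 2·184/(101/2) = 736/101.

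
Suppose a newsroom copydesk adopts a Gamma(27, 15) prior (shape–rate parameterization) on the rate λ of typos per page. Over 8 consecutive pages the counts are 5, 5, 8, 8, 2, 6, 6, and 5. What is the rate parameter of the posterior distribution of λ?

Total count: 5 + 5 + 8 + 8 + 2 + 6 + 6 + 5 = 45.
Total exposure: 8 pages.
The Gamma prior is conjugate for the Poisson rate, so λ | data ~ Gamma(27+45, 15+8) = Gamma(72, 23).

23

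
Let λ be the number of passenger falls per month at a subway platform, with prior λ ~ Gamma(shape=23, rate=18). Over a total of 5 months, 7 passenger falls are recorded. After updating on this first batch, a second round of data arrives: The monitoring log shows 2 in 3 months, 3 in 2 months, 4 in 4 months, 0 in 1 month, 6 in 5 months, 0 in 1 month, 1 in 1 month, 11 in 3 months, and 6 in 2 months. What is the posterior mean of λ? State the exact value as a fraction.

7/5

Total count 7 over total exposure 5 months.
After the first batch: Gamma(23 + 7, 18 + 5) = Gamma(30, 23).
Total count: 2 + 3 + 4 + 0 + 6 + 0 + 1 + 11 + 6 = 33.
Total exposure: 3 + 2 + 4 + 1 + 5 + 1 + 1 + 3 + 2 = 22 months.
After the second batch: Gamma(30 + 33, 23 + 22) = Gamma(63, 45).
Posterior mean = α'/β' = 63/45 = 7/5.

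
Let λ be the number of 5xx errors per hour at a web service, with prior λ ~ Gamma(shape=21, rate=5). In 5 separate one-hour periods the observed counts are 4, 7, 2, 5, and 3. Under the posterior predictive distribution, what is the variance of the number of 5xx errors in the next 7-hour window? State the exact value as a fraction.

2499/50

Total count: 4 + 7 + 2 + 5 + 3 = 21.
Total exposure: 5 hours.
Gamma(α, β) with Poisson data over total exposure Σt gives posterior Gamma(α+Σx, β+Σt) = Gamma(42, 10).
The posterior predictive for a window of length T is Negative Binomial with variance T·α'·(β'+T)/β'² = 7·42·17/100 = 2499/50.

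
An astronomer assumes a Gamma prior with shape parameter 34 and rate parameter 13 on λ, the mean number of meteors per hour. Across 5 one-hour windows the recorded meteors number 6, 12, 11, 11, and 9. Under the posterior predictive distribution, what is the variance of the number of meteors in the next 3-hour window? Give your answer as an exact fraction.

Total count: 6 + 12 + 11 + 11 + 9 = 49.
Total exposure: 5 hours.
Gamma(α, β) with Poisson data over total exposure Σt gives posterior Gamma(α+Σx, β+Σt) = Gamma(83, 18).
The posterior predictive for a window of length T is Negative Binomial with variance T·α'·(β'+T)/β'² = 3·83·21/324 = 581/36.

581/36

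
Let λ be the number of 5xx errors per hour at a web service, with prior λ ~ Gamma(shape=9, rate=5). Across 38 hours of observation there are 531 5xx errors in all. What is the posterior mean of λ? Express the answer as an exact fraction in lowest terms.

540/43

Total count 531 over total exposure 38 hours.
Gamma(α, β) with Poisson data over total exposure Σt gives posterior Gamma(α+Σx, β+Σt) = Gamma(540, 43).
Posterior mean = α'/β' = 540/43.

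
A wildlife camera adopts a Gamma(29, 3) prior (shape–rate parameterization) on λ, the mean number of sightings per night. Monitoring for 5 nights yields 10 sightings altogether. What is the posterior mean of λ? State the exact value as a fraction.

Total count 10 over total exposure 5 nights.
The Gamma prior is conjugate for the Poisson rate, so λ | data ~ Gamma(29+10, 3+5) = Gamma(39, 8).
Posterior mean = α'/β' = 39/8.

39/8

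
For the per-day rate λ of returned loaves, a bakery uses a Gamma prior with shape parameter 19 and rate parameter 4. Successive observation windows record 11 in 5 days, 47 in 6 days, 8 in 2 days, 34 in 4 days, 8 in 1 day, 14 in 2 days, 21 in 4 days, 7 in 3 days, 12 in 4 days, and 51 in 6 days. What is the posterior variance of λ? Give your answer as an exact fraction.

232/1681

Total count: 11 + 47 + 8 + 34 + 8 + 14 + 21 + 7 + 12 + 51 = 213.
Total exposure: 5 + 6 + 2 + 4 + 1 + 2 + 4 + 3 + 4 + 6 = 37 days.
By Gamma–Poisson conjugacy, the posterior is Gamma(α + Σx, β + Σt) = Gamma(19 + 213, 4 + 37) = Gamma(232, 41).
Posterior variance = α'/β'² = 232/1681.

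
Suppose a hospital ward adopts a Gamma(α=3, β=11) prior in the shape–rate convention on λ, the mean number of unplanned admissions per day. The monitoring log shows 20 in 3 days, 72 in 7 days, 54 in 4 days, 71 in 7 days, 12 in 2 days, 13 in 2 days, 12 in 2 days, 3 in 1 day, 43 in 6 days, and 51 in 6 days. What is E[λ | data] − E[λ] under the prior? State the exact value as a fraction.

Total count: 20 + 72 + 54 + 71 + 12 + 13 + 12 + 3 + 43 + 51 = 351.
Total exposure: 3 + 7 + 4 + 7 + 2 + 2 + 2 + 1 + 6 + 6 = 40 days.
By Gamma–Poisson conjugacy, the posterior is Gamma(α + Σx, β + Σt) = Gamma(3 + 351, 11 + 40) = Gamma(354, 51).
Posterior mean = 354/51 = 118/17; prior mean = 3/11 = 3/11. Difference = 118/17 − 3/11 = 1247/187.

1247/187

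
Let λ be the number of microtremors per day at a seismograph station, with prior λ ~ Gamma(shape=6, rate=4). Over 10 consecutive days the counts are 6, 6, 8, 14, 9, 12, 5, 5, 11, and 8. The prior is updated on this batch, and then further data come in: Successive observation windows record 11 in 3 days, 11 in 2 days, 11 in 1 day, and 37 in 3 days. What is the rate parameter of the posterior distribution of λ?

23

Total count: 6 + 6 + 8 + 14 + 9 + 12 + 5 + 5 + 11 + 8 = 84.
Total exposure: 10 days.
After the first batch: Gamma(6 + 84, 4 + 10) = Gamma(90, 14).
Total count: 11 + 11 + 11 + 37 = 70.
Total exposure: 3 + 2 + 1 + 3 = 9 days.
After the second batch: Gamma(90 + 70, 14 + 9) = Gamma(160, 23).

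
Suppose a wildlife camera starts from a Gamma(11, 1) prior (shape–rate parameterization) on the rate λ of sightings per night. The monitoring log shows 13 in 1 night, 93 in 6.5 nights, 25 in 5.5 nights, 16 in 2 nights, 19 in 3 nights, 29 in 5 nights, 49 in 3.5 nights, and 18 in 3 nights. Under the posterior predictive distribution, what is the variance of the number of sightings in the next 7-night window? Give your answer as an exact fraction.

Total count: 13 + 93 + 25 + 16 + 19 + 29 + 49 + 18 = 262.
Total exposure: 1 + 6.5 + 5.5 + 2 + 3 + 5 + 3.5 + 3 = 29.5 nights.
Conjugate update: add total count to the shape and total exposure to the rate, giving Gamma(273, 61/2).
The posterior predictive for a window of length T is Negative Binomial with variance T·α'·(β'+T)/β'² = 7·273·(75/2)/(3721/4) = 286650/3721.

286650/3721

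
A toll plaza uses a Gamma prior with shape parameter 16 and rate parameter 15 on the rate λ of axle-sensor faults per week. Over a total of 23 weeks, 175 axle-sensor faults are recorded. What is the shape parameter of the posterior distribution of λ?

Total count 175 over total exposure 23 weeks.
The Gamma prior is conjugate for the Poisson rate, so λ | data ~ Gamma(16+175, 15+23) = Gamma(191, 38).

191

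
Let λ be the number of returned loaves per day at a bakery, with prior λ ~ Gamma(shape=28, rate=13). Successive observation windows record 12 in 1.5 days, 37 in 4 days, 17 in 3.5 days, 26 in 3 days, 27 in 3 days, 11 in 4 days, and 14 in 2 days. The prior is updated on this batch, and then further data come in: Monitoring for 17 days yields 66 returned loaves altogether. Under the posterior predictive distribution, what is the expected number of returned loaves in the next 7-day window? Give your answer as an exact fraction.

98/3

Total count: 12 + 37 + 17 + 26 + 27 + 11 + 14 = 144.
Total exposure: 1.5 + 4 + 3.5 + 3 + 3 + 4 + 2 = 21 days.
After the first batch: Gamma(28 + 144, 13 + 21) = Gamma(172, 34).
Total count 66 over total exposure 17 days.
After the second batch: Gamma(172 + 66, 34 + 17) = Gamma(238, 51).
Predictive mean over a 7-day window = T·E[λ|data] = 7·238/51 = 98/3.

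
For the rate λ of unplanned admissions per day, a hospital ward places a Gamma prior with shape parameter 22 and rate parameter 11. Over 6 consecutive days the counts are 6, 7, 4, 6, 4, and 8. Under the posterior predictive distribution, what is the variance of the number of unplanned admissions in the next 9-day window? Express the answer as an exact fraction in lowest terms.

Total count: 6 + 7 + 4 + 6 + 4 + 8 = 35.
Total exposure: 6 days.
Posterior: α' = 22 + 35 = 57, β' = 11 + 6 = 17.
The posterior predictive for a window of length T is Negative Binomial with variance T·α'·(β'+T)/β'² = 9·57·26/289 = 13338/289.

13338/289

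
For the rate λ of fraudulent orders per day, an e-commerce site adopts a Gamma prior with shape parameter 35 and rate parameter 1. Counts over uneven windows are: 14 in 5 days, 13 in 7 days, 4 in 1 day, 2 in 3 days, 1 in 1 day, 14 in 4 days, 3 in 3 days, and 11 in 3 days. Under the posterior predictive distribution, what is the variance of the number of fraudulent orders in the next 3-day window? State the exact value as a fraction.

Total count: 14 + 13 + 4 + 2 + 1 + 14 + 3 + 11 = 62.
Total exposure: 5 + 7 + 1 + 3 + 1 + 4 + 3 + 3 = 27 days.
Gamma(α, β) with Poisson data over total exposure Σt gives posterior Gamma(α+Σx, β+Σt) = Gamma(97, 28).
The posterior predictive for a window of length T is Negative Binomial with variance T·α'·(β'+T)/β'² = 3·97·31/784 = 9021/784.

9021/784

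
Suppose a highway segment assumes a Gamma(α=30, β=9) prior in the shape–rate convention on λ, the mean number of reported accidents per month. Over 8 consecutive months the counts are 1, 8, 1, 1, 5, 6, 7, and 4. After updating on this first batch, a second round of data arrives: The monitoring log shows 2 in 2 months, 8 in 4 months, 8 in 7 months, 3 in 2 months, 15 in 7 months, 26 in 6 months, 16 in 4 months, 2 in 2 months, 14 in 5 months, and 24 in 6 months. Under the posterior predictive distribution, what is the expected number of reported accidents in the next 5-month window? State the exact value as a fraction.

905/62

Total count: 1 + 8 + 1 + 1 + 5 + 6 + 7 + 4 = 33.
Total exposure: 8 months.
After the first batch: Gamma(30 + 33, 9 + 8) = Gamma(63, 17).
Total count: 2 + 8 + 8 + 3 + 15 + 26 + 16 + 2 + 14 + 24 = 118.
Total exposure: 2 + 4 + 7 + 2 + 7 + 6 + 4 + 2 + 5 + 6 = 45 months.
After the second batch: Gamma(63 + 118, 17 + 45) = Gamma(181, 62).
Predictive mean over a 5-month window = T·E[λ|data] = 5·181/62 = 905/62.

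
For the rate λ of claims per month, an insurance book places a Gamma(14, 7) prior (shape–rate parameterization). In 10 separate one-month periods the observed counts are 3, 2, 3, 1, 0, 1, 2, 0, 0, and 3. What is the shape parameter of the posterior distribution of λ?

Total count: 3 + 2 + 3 + 1 + 0 + 1 + 2 + 0 + 0 + 3 = 15.
Total exposure: 10 months.
Gamma(α, β) with Poisson data over total exposure Σt gives posterior Gamma(α+Σx, β+Σt) = Gamma(29, 17).

29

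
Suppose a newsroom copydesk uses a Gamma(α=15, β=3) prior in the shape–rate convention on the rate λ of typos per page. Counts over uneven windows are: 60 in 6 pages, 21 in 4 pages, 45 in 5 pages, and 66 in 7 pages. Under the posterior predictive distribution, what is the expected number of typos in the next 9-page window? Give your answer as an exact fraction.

Total count: 60 + 21 + 45 + 66 = 192.
Total exposure: 6 + 4 + 5 + 7 = 22 pages.
The Gamma prior is conjugate for the Poisson rate, so λ | data ~ Gamma(15+192, 3+22) = Gamma(207, 25).
Predictive mean over a 9-page window = T·E[λ|data] = 9·207/25 = 1863/25.

1863/25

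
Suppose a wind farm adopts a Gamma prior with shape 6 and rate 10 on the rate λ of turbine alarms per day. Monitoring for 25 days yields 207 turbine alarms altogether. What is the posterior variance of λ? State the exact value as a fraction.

213/1225

Total count 207 over total exposure 25 days.
By Gamma–Poisson conjugacy, the posterior is Gamma(α + Σx, β + Σt) = Gamma(6 + 207, 10 + 25) = Gamma(213, 35).
Posterior variance = α'/β'² = 213/1225.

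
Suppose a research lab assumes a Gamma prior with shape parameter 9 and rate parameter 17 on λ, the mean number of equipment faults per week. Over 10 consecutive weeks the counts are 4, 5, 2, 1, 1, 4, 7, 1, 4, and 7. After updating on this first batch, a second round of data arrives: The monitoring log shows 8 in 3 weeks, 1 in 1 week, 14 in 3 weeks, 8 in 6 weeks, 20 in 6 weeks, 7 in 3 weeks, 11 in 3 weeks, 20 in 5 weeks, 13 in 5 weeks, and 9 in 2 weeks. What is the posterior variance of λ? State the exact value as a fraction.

Total count: 4 + 5 + 2 + 1 + 1 + 4 + 7 + 1 + 4 + 7 = 36.
Total exposure: 10 weeks.
After the first batch: Gamma(9 + 36, 17 + 10) = Gamma(45, 27).
Total count: 8 + 1 + 14 + 8 + 20 + 7 + 11 + 20 + 13 + 9 = 111.
Total exposure: 3 + 1 + 3 + 6 + 6 + 3 + 3 + 5 + 5 + 2 = 37 weeks.
After the second batch: Gamma(45 + 111, 27 + 37) = Gamma(156, 64).
Posterior variance = α'/β'² = 156/4096 = 39/1024.

39/1024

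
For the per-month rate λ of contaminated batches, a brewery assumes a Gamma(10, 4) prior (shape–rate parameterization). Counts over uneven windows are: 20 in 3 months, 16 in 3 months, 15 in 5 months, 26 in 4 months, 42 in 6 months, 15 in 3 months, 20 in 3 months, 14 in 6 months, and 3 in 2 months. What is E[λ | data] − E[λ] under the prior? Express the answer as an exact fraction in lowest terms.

Total count: 20 + 16 + 15 + 26 + 42 + 15 + 20 + 14 + 3 = 171.
Total exposure: 3 + 3 + 5 + 4 + 6 + 3 + 3 + 6 + 2 = 35 months.
Conjugate update: add total count to the shape and total exposure to the rate, giving Gamma(181, 39).
Posterior mean = 181/39 = 181/39; prior mean = 10/4 = 5/2. Difference = 181/39 − 5/2 = 167/78.

167/78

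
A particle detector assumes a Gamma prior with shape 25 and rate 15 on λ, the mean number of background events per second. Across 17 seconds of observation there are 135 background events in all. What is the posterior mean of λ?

Total count 135 over total exposure 17 seconds.
The Gamma prior is conjugate for the Poisson rate, so λ | data ~ Gamma(25+135, 15+17) = Gamma(160, 32).
Posterior mean = α'/β' = 160/32 = 5.

5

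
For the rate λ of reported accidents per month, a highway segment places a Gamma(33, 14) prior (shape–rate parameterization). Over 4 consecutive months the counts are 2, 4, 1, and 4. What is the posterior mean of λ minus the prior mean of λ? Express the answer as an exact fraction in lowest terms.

11/126

Total count: 2 + 4 + 1 + 4 = 11.
Total exposure: 4 months.
Conjugate update: add total count to the shape and total exposure to the rate, giving Gamma(44, 18).
Posterior mean = 44/18 = 22/9; prior mean = 33/14 = 33/14. Difference = 22/9 − 33/14 = 11/126.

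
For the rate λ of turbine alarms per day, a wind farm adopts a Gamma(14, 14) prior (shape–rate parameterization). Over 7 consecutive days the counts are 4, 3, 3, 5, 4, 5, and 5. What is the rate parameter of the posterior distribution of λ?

Total count: 4 + 3 + 3 + 5 + 4 + 5 + 5 = 29.
Total exposure: 7 days.
The Gamma prior is conjugate for the Poisson rate, so λ | data ~ Gamma(14+29, 14+7) = Gamma(43, 21).

21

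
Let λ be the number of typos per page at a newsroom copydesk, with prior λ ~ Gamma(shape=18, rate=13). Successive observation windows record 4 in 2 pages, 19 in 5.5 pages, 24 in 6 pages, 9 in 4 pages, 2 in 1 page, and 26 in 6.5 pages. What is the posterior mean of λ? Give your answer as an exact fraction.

51/19

Total count: 4 + 19 + 24 + 9 + 2 + 26 = 84.
Total exposure: 2 + 5.5 + 6 + 4 + 1 + 6.5 = 25 pages.
Conjugate update: add total count to the shape and total exposure to the rate, giving Gamma(102, 38).
Posterior mean = α'/β' = 102/38 = 51/19.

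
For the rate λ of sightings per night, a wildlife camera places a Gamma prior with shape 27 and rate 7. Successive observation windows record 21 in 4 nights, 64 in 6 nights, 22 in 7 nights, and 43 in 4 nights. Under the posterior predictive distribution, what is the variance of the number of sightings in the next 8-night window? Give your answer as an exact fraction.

Total count: 21 + 64 + 22 + 43 = 150.
Total exposure: 4 + 6 + 7 + 4 = 21 nights.
Posterior: α' = 27 + 150 = 177, β' = 7 + 21 = 28.
The posterior predictive for a window of length T is Negative Binomial with variance T·α'·(β'+T)/β'² = 8·177·36/784 = 3186/49.

3186/49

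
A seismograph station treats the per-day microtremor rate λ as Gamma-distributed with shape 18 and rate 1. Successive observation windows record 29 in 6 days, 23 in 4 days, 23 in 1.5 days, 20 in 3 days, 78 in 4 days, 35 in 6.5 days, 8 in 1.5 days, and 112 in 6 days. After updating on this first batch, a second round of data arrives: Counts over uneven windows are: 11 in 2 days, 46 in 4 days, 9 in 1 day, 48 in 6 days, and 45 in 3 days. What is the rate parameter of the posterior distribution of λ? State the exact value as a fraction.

99/2

Total count: 29 + 23 + 23 + 20 + 78 + 35 + 8 + 112 = 328.
Total exposure: 6 + 4 + 1.5 + 3 + 4 + 6.5 + 1.5 + 6 = 32.5 days.
After the first batch: Gamma(18 + 328, 1 + 32.5) = Gamma(346, 67/2).
Total count: 11 + 46 + 9 + 48 + 45 = 159.
Total exposure: 2 + 4 + 1 + 6 + 3 = 16 days.
After the second batch: Gamma(346 + 159, 67/2 + 16) = Gamma(505, 99/2).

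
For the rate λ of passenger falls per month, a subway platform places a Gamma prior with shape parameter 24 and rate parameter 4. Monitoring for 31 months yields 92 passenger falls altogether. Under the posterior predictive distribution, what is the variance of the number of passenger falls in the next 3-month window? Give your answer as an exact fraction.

Total count 92 over total exposure 31 months.
Gamma(α, β) with Poisson data over total exposure Σt gives posterior Gamma(α+Σx, β+Σt) = Gamma(116, 35).
The posterior predictive for a window of length T is Negative Binomial with variance T·α'·(β'+T)/β'² = 3·116·38/1225 = 13224/1225.

13224/1225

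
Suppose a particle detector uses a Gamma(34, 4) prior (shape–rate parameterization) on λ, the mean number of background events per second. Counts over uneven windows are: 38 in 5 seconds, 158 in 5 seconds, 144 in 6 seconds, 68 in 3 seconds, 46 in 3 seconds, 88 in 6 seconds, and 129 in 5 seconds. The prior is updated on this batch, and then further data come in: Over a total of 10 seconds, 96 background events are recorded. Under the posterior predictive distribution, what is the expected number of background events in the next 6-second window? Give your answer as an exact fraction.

4806/47

Total count: 38 + 158 + 144 + 68 + 46 + 88 + 129 = 671.
Total exposure: 5 + 5 + 6 + 3 + 3 + 6 + 5 = 33 seconds.
After the first batch: Gamma(34 + 671, 4 + 33) = Gamma(705, 37).
Total count 96 over total exposure 10 seconds.
After the second batch: Gamma(705 + 96, 37 + 10) = Gamma(801, 47).
Predictive mean over a 6-second window = T·E[λ|data] = 6·801/47 = 4806/47.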